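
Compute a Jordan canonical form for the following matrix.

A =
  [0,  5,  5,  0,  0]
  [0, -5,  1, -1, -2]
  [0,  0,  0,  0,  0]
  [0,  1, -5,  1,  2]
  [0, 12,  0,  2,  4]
J_3(0) ⊕ J_1(0) ⊕ J_1(0)

The characteristic polynomial is
  det(x·I − A) = x^5

Eigenvalues and multiplicities (the geometric multiplicity of λ is n − rank(A − λI), which equals the number of Jordan blocks for λ):
  λ = 0: algebraic multiplicity = 5, geometric multiplicity = 3

Determining the block sizes for each eigenvalue:
  λ = 0: with am = 5 and gm = 3, the partition is not yet determined (e.g. several partitions of 5 into 3 parts exist). Let N = A − (0)·I. Computing rank(N^1) = 2, rank(N^2) = 1, rank(N^3) = 0; the number of blocks of size ≥ j is rank(N^{j−1}) − rank(N^j), giving [3, 1, 1]. So we have 1 block(s) of size 3, 2 block(s) of size 1 → block sizes [3, 1, 1]

Assembling the blocks gives a Jordan form
J =
  [0, 1, 0, 0, 0]
  [0, 0, 1, 0, 0]
  [0, 0, 0, 0, 0]
  [0, 0, 0, 0, 0]
  [0, 0, 0, 0, 0]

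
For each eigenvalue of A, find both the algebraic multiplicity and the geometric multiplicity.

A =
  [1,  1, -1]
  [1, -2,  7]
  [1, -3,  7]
λ = 2: alg = 3, geom = 1

Step 1 — factor the characteristic polynomial to read off the algebraic multiplicities:
  χ_A(x) = (x - 2)^3

Step 2 — compute geometric multiplicities via the rank-nullity identity g(λ) = n − rank(A − λI):
  rank(A − (2)·I) = 2, so dim ker(A − (2)·I) = n − 2 = 1

Summary:
  λ = 2: algebraic multiplicity = 3, geometric multiplicity = 1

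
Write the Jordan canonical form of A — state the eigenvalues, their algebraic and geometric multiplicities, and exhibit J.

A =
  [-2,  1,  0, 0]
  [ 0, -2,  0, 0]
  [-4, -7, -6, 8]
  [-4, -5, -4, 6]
J_2(-2) ⊕ J_1(-2) ⊕ J_1(2)

The characteristic polynomial is
  det(x·I − A) = x^4 + 4*x^3 - 16*x - 16 = (x - 2)*(x + 2)^3

Eigenvalues and multiplicities (the geometric multiplicity of λ is n − rank(A − λI), which equals the number of Jordan blocks for λ):
  λ = -2: algebraic multiplicity = 3, geometric multiplicity = 2
  λ = 2: algebraic multiplicity = 1, geometric multiplicity = 1

Determining the block sizes for each eigenvalue:
  λ = -2: 2 blocks summing to 3 forces exactly one block of size 2 and the rest size 1 → block sizes [2, 1]
  λ = 2: one block (gm = 1), so the single block has size am = 1 → block sizes [1]

Assembling the blocks gives a Jordan form
J =
  [-2,  1,  0, 0]
  [ 0, -2,  0, 0]
  [ 0,  0, -2, 0]
  [ 0,  0,  0, 2]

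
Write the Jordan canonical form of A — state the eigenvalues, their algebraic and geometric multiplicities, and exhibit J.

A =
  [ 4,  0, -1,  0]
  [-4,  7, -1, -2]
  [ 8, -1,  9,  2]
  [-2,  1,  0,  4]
J_3(6) ⊕ J_1(6)

The characteristic polynomial is
  det(x·I − A) = x^4 - 24*x^3 + 216*x^2 - 864*x + 1296 = (x - 6)^4

Eigenvalues and multiplicities (the geometric multiplicity of λ is n − rank(A − λI), which equals the number of Jordan blocks for λ):
  λ = 6: algebraic multiplicity = 4, geometric multiplicity = 2

Determining the block sizes for each eigenvalue:
  λ = 6: with am = 4 and gm = 2, the partition is not yet determined (e.g. several partitions of 4 into 2 parts exist). Let N = A − (6)·I. Computing rank(N^1) = 2, rank(N^2) = 1, rank(N^3) = 0; the number of blocks of size ≥ j is rank(N^{j−1}) − rank(N^j), giving [2, 1, 1]. So we have 1 block(s) of size 3, 1 block(s) of size 1 → block sizes [3, 1]

Assembling the blocks gives a Jordan form
J =
  [6, 1, 0, 0]
  [0, 6, 1, 0]
  [0, 0, 6, 0]
  [0, 0, 0, 6]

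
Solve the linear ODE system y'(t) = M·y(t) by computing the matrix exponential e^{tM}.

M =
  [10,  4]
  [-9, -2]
e^{tM} =
  [6*t*exp(4*t) + exp(4*t), 4*t*exp(4*t)]
  [-9*t*exp(4*t), -6*t*exp(4*t) + exp(4*t)]

Strategy: write M = P · J · P⁻¹ where J is a Jordan canonical form, so e^{tM} = P · e^{tJ} · P⁻¹, and e^{tJ} can be computed block-by-block.

M has Jordan form
J =
  [4, 1]
  [0, 4]
(up to reordering of blocks).

Per-block formulas:
  For a 2×2 Jordan block J_2(4): exp(t · J_2(4)) = e^(4t)·(I + t·N), where N is the 2×2 nilpotent shift.

After assembling e^{tJ} and conjugating by P, we get:

e^{tM} =
  [6*t*exp(4*t) + exp(4*t), 4*t*exp(4*t)]
  [-9*t*exp(4*t), -6*t*exp(4*t) + exp(4*t)]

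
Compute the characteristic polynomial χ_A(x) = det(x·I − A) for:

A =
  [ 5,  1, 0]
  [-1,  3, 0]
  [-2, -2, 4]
x^3 - 12*x^2 + 48*x - 64

Expanding det(x·I − A) (e.g. by cofactor expansion or by noting that A is similar to its Jordan form J, which has the same characteristic polynomial as A) gives
  χ_A(x) = x^3 - 12*x^2 + 48*x - 64
which factors as (x - 4)^3. The eigenvalues (with algebraic multiplicities) are λ = 4 with multiplicity 3.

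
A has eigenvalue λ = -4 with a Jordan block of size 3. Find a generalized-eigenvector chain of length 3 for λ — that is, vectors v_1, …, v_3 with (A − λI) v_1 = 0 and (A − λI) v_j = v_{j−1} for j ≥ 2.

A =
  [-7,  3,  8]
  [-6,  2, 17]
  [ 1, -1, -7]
A Jordan chain for λ = -4 of length 3:
v_1 = (-1, -1, 0)ᵀ
v_2 = (-3, -6, 1)ᵀ
v_3 = (1, 0, 0)ᵀ

Let N = A − (-4)·I. We want v_3 with N^3 v_3 = 0 but N^2 v_3 ≠ 0; then v_{j-1} := N · v_j for j = 3, …, 2.

Pick v_3 = (1, 0, 0)ᵀ.
Then v_2 = N · v_3 = (-3, -6, 1)ᵀ.
Then v_1 = N · v_2 = (-1, -1, 0)ᵀ.

Sanity check: (A − (-4)·I) v_1 = (0, 0, 0)ᵀ = 0. ✓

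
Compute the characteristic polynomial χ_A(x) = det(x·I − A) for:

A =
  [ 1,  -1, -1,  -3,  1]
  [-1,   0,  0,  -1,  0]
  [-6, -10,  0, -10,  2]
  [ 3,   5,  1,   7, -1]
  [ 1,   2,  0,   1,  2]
x^5 - 10*x^4 + 40*x^3 - 80*x^2 + 80*x - 32

Expanding det(x·I − A) (e.g. by cofactor expansion or by noting that A is similar to its Jordan form J, which has the same characteristic polynomial as A) gives
  χ_A(x) = x^5 - 10*x^4 + 40*x^3 - 80*x^2 + 80*x - 32
which factors as (x - 2)^5. The eigenvalues (with algebraic multiplicities) are λ = 2 with multiplicity 5.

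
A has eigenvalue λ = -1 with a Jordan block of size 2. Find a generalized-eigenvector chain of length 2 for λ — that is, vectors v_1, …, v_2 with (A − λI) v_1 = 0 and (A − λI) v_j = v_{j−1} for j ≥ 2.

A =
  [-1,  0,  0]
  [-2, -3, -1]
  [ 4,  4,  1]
A Jordan chain for λ = -1 of length 2:
v_1 = (0, -2, 4)ᵀ
v_2 = (1, 0, 0)ᵀ

Let N = A − (-1)·I. We want v_2 with N^2 v_2 = 0 but N^1 v_2 ≠ 0; then v_{j-1} := N · v_j for j = 2, …, 2.

Pick v_2 = (1, 0, 0)ᵀ.
Then v_1 = N · v_2 = (0, -2, 4)ᵀ.

Sanity check: (A − (-1)·I) v_1 = (0, 0, 0)ᵀ = 0. ✓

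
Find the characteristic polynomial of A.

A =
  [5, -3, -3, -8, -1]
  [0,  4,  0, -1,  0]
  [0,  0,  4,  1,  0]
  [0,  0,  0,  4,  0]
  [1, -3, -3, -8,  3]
x^5 - 20*x^4 + 160*x^3 - 640*x^2 + 1280*x - 1024

Expanding det(x·I − A) (e.g. by cofactor expansion or by noting that A is similar to its Jordan form J, which has the same characteristic polynomial as A) gives
  χ_A(x) = x^5 - 20*x^4 + 160*x^3 - 640*x^2 + 1280*x - 1024
which factors as (x - 4)^5. The eigenvalues (with algebraic multiplicities) are λ = 4 with multiplicity 5.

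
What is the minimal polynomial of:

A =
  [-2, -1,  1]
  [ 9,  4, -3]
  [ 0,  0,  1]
x^2 - 2*x + 1

The characteristic polynomial is χ_A(x) = (x - 1)^3, so the eigenvalues are known. The minimal polynomial is
  m_A(x) = Π_λ (x − λ)^{k_λ}
where k_λ is the size of the *largest* Jordan block for λ (equivalently, the smallest k with (A − λI)^k v = 0 for every generalised eigenvector v of λ).

  λ = 1: largest Jordan block has size 2, contributing (x − 1)^2

So m_A(x) = (x - 1)^2 = x^2 - 2*x + 1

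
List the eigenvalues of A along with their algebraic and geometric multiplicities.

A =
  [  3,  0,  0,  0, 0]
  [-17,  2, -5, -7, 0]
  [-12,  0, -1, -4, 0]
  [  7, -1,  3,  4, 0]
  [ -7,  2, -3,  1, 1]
λ = 1: alg = 3, geom = 1; λ = 3: alg = 2, geom = 2

Step 1 — factor the characteristic polynomial to read off the algebraic multiplicities:
  χ_A(x) = (x - 3)^2*(x - 1)^3

Step 2 — compute geometric multiplicities via the rank-nullity identity g(λ) = n − rank(A − λI):
  rank(A − (1)·I) = 4, so dim ker(A − (1)·I) = n − 4 = 1
  rank(A − (3)·I) = 3, so dim ker(A − (3)·I) = n − 3 = 2

Summary:
  λ = 1: algebraic multiplicity = 3, geometric multiplicity = 1
  λ = 3: algebraic multiplicity = 2, geometric multiplicity = 2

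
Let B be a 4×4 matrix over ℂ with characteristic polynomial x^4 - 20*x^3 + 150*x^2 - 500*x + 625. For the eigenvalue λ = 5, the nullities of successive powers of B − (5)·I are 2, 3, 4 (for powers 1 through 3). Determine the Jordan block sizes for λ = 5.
Block sizes for λ = 5: [3, 1]

From the dimensions of kernels of powers, the number of Jordan blocks of size at least j is d_j − d_{j−1} where d_j = dim ker(N^j) (with d_0 = 0). Computing the differences gives [2, 1, 1].
The number of blocks of size exactly k is (#blocks of size ≥ k) − (#blocks of size ≥ k + 1), so the partition is: 1 block(s) of size 1, 1 block(s) of size 3.
In nonincreasing order the block sizes are [3, 1].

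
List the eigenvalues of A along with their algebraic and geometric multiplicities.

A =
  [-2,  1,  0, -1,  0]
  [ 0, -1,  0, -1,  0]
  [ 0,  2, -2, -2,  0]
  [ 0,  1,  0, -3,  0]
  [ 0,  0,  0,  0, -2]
λ = -2: alg = 5, geom = 4

Step 1 — factor the characteristic polynomial to read off the algebraic multiplicities:
  χ_A(x) = (x + 2)^5

Step 2 — compute geometric multiplicities via the rank-nullity identity g(λ) = n − rank(A − λI):
  rank(A − (-2)·I) = 1, so dim ker(A − (-2)·I) = n − 1 = 4

Summary:
  λ = -2: algebraic multiplicity = 5, geometric multiplicity = 4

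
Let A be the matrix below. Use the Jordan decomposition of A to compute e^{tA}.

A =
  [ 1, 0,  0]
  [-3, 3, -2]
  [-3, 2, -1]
e^{tA} =
  [exp(t), 0, 0]
  [-3*t*exp(t), 2*t*exp(t) + exp(t), -2*t*exp(t)]
  [-3*t*exp(t), 2*t*exp(t), -2*t*exp(t) + exp(t)]

Strategy: write A = P · J · P⁻¹ where J is a Jordan canonical form, so e^{tA} = P · e^{tJ} · P⁻¹, and e^{tJ} can be computed block-by-block.

A has Jordan form
J =
  [1, 1, 0]
  [0, 1, 0]
  [0, 0, 1]
(up to reordering of blocks).

Per-block formulas:
  For a 2×2 Jordan block J_2(1): exp(t · J_2(1)) = e^(1t)·(I + t·N), where N is the 2×2 nilpotent shift.
  For a 1×1 block at λ = 1: exp(t · [1]) = [e^(1t)].

After assembling e^{tJ} and conjugating by P, we get:

e^{tA} =
  [exp(t), 0, 0]
  [-3*t*exp(t), 2*t*exp(t) + exp(t), -2*t*exp(t)]
  [-3*t*exp(t), 2*t*exp(t), -2*t*exp(t) + exp(t)]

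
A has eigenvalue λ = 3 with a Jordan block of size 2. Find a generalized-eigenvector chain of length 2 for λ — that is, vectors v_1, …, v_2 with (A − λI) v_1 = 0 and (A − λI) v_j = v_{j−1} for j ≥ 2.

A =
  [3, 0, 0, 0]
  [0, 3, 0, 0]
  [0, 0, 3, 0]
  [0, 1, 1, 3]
A Jordan chain for λ = 3 of length 2:
v_1 = (0, 0, 0, 1)ᵀ
v_2 = (0, 1, 0, 0)ᵀ

Let N = A − (3)·I. We want v_2 with N^2 v_2 = 0 but N^1 v_2 ≠ 0; then v_{j-1} := N · v_j for j = 2, …, 2.

Pick v_2 = (0, 1, 0, 0)ᵀ.
Then v_1 = N · v_2 = (0, 0, 0, 1)ᵀ.

Sanity check: (A − (3)·I) v_1 = (0, 0, 0, 0)ᵀ = 0. ✓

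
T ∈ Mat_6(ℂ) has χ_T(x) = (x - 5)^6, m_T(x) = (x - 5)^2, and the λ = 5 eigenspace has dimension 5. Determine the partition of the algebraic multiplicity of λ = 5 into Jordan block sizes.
Block sizes for λ = 5: [2, 1, 1, 1, 1]

Step 1 — from the characteristic polynomial, algebraic multiplicity of λ = 5 is 6. From dim ker(T − (5)·I) = 5, there are exactly 5 Jordan blocks for λ = 5.
Step 2 — from the minimal polynomial, the factor (x − 5)^2 tells us the largest block for λ = 5 has size 2.
Step 3 — with total size 6, 5 blocks, and largest block 2, the block sizes (in nonincreasing order) are [2, 1, 1, 1, 1].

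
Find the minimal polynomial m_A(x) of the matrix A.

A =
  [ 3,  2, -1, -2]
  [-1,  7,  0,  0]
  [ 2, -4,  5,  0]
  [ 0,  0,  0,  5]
x^3 - 15*x^2 + 75*x - 125

The characteristic polynomial is χ_A(x) = (x - 5)^4, so the eigenvalues are known. The minimal polynomial is
  m_A(x) = Π_λ (x − λ)^{k_λ}
where k_λ is the size of the *largest* Jordan block for λ (equivalently, the smallest k with (A − λI)^k v = 0 for every generalised eigenvector v of λ).

  λ = 5: largest Jordan block has size 3, contributing (x − 5)^3

So m_A(x) = (x - 5)^3 = x^3 - 15*x^2 + 75*x - 125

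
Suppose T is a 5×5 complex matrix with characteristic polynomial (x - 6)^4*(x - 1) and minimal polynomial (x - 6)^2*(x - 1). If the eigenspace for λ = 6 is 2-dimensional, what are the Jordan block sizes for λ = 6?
Block sizes for λ = 6: [2, 2]

Step 1 — from the characteristic polynomial, algebraic multiplicity of λ = 6 is 4. From dim ker(T − (6)·I) = 2, there are exactly 2 Jordan blocks for λ = 6.
Step 2 — from the minimal polynomial, the factor (x − 6)^2 tells us the largest block for λ = 6 has size 2.
Step 3 — with total size 4, 2 blocks, and largest block 2, the block sizes (in nonincreasing order) are [2, 2].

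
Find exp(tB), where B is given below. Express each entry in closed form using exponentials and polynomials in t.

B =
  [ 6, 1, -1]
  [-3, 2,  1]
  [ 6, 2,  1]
e^{tB} =
  [3*t*exp(3*t) + exp(3*t), t*exp(3*t), -t*exp(3*t)]
  [-3*t*exp(3*t), -t*exp(3*t) + exp(3*t), t*exp(3*t)]
  [6*t*exp(3*t), 2*t*exp(3*t), -2*t*exp(3*t) + exp(3*t)]

Strategy: write B = P · J · P⁻¹ where J is a Jordan canonical form, so e^{tB} = P · e^{tJ} · P⁻¹, and e^{tJ} can be computed block-by-block.

B has Jordan form
J =
  [3, 1, 0]
  [0, 3, 0]
  [0, 0, 3]
(up to reordering of blocks).

Per-block formulas:
  For a 2×2 Jordan block J_2(3): exp(t · J_2(3)) = e^(3t)·(I + t·N), where N is the 2×2 nilpotent shift.
  For a 1×1 block at λ = 3: exp(t · [3]) = [e^(3t)].

After assembling e^{tJ} and conjugating by P, we get:

e^{tB} =
  [3*t*exp(3*t) + exp(3*t), t*exp(3*t), -t*exp(3*t)]
  [-3*t*exp(3*t), -t*exp(3*t) + exp(3*t), t*exp(3*t)]
  [6*t*exp(3*t), 2*t*exp(3*t), -2*t*exp(3*t) + exp(3*t)]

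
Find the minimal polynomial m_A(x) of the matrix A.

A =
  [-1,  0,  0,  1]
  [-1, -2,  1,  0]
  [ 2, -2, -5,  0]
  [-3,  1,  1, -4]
x^3 + 9*x^2 + 27*x + 27

The characteristic polynomial is χ_A(x) = (x + 3)^4, so the eigenvalues are known. The minimal polynomial is
  m_A(x) = Π_λ (x − λ)^{k_λ}
where k_λ is the size of the *largest* Jordan block for λ (equivalently, the smallest k with (A − λI)^k v = 0 for every generalised eigenvector v of λ).

  λ = -3: largest Jordan block has size 3, contributing (x + 3)^3

So m_A(x) = (x + 3)^3 = x^3 + 9*x^2 + 27*x + 27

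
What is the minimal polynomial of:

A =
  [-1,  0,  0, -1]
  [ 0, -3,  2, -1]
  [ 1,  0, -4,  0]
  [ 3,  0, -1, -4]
x^3 + 9*x^2 + 27*x + 27

The characteristic polynomial is χ_A(x) = (x + 3)^4, so the eigenvalues are known. The minimal polynomial is
  m_A(x) = Π_λ (x − λ)^{k_λ}
where k_λ is the size of the *largest* Jordan block for λ (equivalently, the smallest k with (A − λI)^k v = 0 for every generalised eigenvector v of λ).

  λ = -3: largest Jordan block has size 3, contributing (x + 3)^3

So m_A(x) = (x + 3)^3 = x^3 + 9*x^2 + 27*x + 27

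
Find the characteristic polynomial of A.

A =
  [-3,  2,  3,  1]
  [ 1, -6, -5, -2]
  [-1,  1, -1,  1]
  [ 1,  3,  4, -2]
x^4 + 12*x^3 + 54*x^2 + 108*x + 81

Expanding det(x·I − A) (e.g. by cofactor expansion or by noting that A is similar to its Jordan form J, which has the same characteristic polynomial as A) gives
  χ_A(x) = x^4 + 12*x^3 + 54*x^2 + 108*x + 81
which factors as (x + 3)^4. The eigenvalues (with algebraic multiplicities) are λ = -3 with multiplicity 4.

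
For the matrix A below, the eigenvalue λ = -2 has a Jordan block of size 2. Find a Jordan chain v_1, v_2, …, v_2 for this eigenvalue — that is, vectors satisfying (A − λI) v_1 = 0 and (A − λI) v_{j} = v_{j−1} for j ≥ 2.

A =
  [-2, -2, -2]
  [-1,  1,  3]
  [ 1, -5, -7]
A Jordan chain for λ = -2 of length 2:
v_1 = (0, -1, 1)ᵀ
v_2 = (1, 0, 0)ᵀ

Let N = A − (-2)·I. We want v_2 with N^2 v_2 = 0 but N^1 v_2 ≠ 0; then v_{j-1} := N · v_j for j = 2, …, 2.

Pick v_2 = (1, 0, 0)ᵀ.
Then v_1 = N · v_2 = (0, -1, 1)ᵀ.

Sanity check: (A − (-2)·I) v_1 = (0, 0, 0)ᵀ = 0. ✓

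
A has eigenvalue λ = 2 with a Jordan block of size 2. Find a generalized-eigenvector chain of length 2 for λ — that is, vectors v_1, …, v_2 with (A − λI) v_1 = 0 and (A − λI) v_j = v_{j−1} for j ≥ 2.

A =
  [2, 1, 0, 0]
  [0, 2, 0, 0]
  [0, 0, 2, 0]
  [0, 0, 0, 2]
A Jordan chain for λ = 2 of length 2:
v_1 = (1, 0, 0, 0)ᵀ
v_2 = (0, 1, 0, 0)ᵀ

Let N = A − (2)·I. We want v_2 with N^2 v_2 = 0 but N^1 v_2 ≠ 0; then v_{j-1} := N · v_j for j = 2, …, 2.

Pick v_2 = (0, 1, 0, 0)ᵀ.
Then v_1 = N · v_2 = (1, 0, 0, 0)ᵀ.

Sanity check: (A − (2)·I) v_1 = (0, 0, 0, 0)ᵀ = 0. ✓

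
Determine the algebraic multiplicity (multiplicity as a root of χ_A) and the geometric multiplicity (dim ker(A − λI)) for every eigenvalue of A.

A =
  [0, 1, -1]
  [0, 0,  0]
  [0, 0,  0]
λ = 0: alg = 3, geom = 2

Step 1 — factor the characteristic polynomial to read off the algebraic multiplicities:
  χ_A(x) = x^3

Step 2 — compute geometric multiplicities via the rank-nullity identity g(λ) = n − rank(A − λI):
  rank(A − (0)·I) = 1, so dim ker(A − (0)·I) = n − 1 = 2

Summary:
  λ = 0: algebraic multiplicity = 3, geometric multiplicity = 2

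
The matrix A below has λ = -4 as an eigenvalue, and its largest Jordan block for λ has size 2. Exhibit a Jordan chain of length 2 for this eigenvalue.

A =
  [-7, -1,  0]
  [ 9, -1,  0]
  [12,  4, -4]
A Jordan chain for λ = -4 of length 2:
v_1 = (-3, 9, 12)ᵀ
v_2 = (1, 0, 0)ᵀ

Let N = A − (-4)·I. We want v_2 with N^2 v_2 = 0 but N^1 v_2 ≠ 0; then v_{j-1} := N · v_j for j = 2, …, 2.

Pick v_2 = (1, 0, 0)ᵀ.
Then v_1 = N · v_2 = (-3, 9, 12)ᵀ.

Sanity check: (A − (-4)·I) v_1 = (0, 0, 0)ᵀ = 0. ✓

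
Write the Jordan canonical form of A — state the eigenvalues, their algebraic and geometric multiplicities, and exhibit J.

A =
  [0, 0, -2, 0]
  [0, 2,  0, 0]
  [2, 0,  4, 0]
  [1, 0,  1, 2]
J_2(2) ⊕ J_1(2) ⊕ J_1(2)

The characteristic polynomial is
  det(x·I − A) = x^4 - 8*x^3 + 24*x^2 - 32*x + 16 = (x - 2)^4

Eigenvalues and multiplicities (the geometric multiplicity of λ is n − rank(A − λI), which equals the number of Jordan blocks for λ):
  λ = 2: algebraic multiplicity = 4, geometric multiplicity = 3

Determining the block sizes for each eigenvalue:
  λ = 2: 3 blocks summing to 4 forces exactly one block of size 2 and the rest size 1 → block sizes [2, 1, 1]

Assembling the blocks gives a Jordan form
J =
  [2, 1, 0, 0]
  [0, 2, 0, 0]
  [0, 0, 2, 0]
  [0, 0, 0, 2]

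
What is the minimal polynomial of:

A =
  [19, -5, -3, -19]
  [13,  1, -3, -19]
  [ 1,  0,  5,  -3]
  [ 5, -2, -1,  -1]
x^3 - 18*x^2 + 108*x - 216

The characteristic polynomial is χ_A(x) = (x - 6)^4, so the eigenvalues are known. The minimal polynomial is
  m_A(x) = Π_λ (x − λ)^{k_λ}
where k_λ is the size of the *largest* Jordan block for λ (equivalently, the smallest k with (A − λI)^k v = 0 for every generalised eigenvector v of λ).

  λ = 6: largest Jordan block has size 3, contributing (x − 6)^3

So m_A(x) = (x - 6)^3 = x^3 - 18*x^2 + 108*x - 216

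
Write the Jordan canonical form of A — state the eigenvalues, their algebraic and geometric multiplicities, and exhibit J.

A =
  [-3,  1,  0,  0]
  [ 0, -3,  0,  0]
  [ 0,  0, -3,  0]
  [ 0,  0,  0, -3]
J_2(-3) ⊕ J_1(-3) ⊕ J_1(-3)

The characteristic polynomial is
  det(x·I − A) = x^4 + 12*x^3 + 54*x^2 + 108*x + 81 = (x + 3)^4

Eigenvalues and multiplicities (the geometric multiplicity of λ is n − rank(A − λI), which equals the number of Jordan blocks for λ):
  λ = -3: algebraic multiplicity = 4, geometric multiplicity = 3

Determining the block sizes for each eigenvalue:
  λ = -3: 3 blocks summing to 4 forces exactly one block of size 2 and the rest size 1 → block sizes [2, 1, 1]

Assembling the blocks gives a Jordan form
J =
  [-3,  1,  0,  0]
  [ 0, -3,  0,  0]
  [ 0,  0, -3,  0]
  [ 0,  0,  0, -3]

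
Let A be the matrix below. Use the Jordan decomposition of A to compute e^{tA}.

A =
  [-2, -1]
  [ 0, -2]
e^{tA} =
  [exp(-2*t), -t*exp(-2*t)]
  [0, exp(-2*t)]

Strategy: write A = P · J · P⁻¹ where J is a Jordan canonical form, so e^{tA} = P · e^{tJ} · P⁻¹, and e^{tJ} can be computed block-by-block.

A has Jordan form
J =
  [-2,  1]
  [ 0, -2]
(up to reordering of blocks).

Per-block formulas:
  For a 2×2 Jordan block J_2(-2): exp(t · J_2(-2)) = e^(-2t)·(I + t·N), where N is the 2×2 nilpotent shift.

After assembling e^{tJ} and conjugating by P, we get:

e^{tA} =
  [exp(-2*t), -t*exp(-2*t)]
  [0, exp(-2*t)]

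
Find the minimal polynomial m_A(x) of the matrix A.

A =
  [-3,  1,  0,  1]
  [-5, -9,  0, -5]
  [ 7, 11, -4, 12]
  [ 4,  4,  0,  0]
x^2 + 8*x + 16

The characteristic polynomial is χ_A(x) = (x + 4)^4, so the eigenvalues are known. The minimal polynomial is
  m_A(x) = Π_λ (x − λ)^{k_λ}
where k_λ is the size of the *largest* Jordan block for λ (equivalently, the smallest k with (A − λI)^k v = 0 for every generalised eigenvector v of λ).

  λ = -4: largest Jordan block has size 2, contributing (x + 4)^2

So m_A(x) = (x + 4)^2 = x^2 + 8*x + 16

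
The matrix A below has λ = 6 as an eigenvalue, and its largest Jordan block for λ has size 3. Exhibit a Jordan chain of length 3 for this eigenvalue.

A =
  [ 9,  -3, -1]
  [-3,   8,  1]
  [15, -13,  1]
A Jordan chain for λ = 6 of length 3:
v_1 = (3, 0, 9)ᵀ
v_2 = (3, -3, 15)ᵀ
v_3 = (1, 0, 0)ᵀ

Let N = A − (6)·I. We want v_3 with N^3 v_3 = 0 but N^2 v_3 ≠ 0; then v_{j-1} := N · v_j for j = 3, …, 2.

Pick v_3 = (1, 0, 0)ᵀ.
Then v_2 = N · v_3 = (3, -3, 15)ᵀ.
Then v_1 = N · v_2 = (3, 0, 9)ᵀ.

Sanity check: (A − (6)·I) v_1 = (0, 0, 0)ᵀ = 0. ✓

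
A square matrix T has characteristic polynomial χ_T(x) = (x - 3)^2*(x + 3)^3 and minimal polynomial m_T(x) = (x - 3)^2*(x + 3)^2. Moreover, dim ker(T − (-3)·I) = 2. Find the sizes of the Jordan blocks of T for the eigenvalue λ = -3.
Block sizes for λ = -3: [2, 1]

Step 1 — from the characteristic polynomial, algebraic multiplicity of λ = -3 is 3. From dim ker(T − (-3)·I) = 2, there are exactly 2 Jordan blocks for λ = -3.
Step 2 — from the minimal polynomial, the factor (x + 3)^2 tells us the largest block for λ = -3 has size 2.
Step 3 — with total size 3, 2 blocks, and largest block 2, the block sizes (in nonincreasing order) are [2, 1].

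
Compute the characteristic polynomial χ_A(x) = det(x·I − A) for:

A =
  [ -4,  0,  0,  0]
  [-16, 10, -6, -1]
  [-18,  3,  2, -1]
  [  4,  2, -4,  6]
x^4 - 14*x^3 + 36*x^2 + 216*x - 864

Expanding det(x·I − A) (e.g. by cofactor expansion or by noting that A is similar to its Jordan form J, which has the same characteristic polynomial as A) gives
  χ_A(x) = x^4 - 14*x^3 + 36*x^2 + 216*x - 864
which factors as (x - 6)^3*(x + 4). The eigenvalues (with algebraic multiplicities) are λ = -4 with multiplicity 1, λ = 6 with multiplicity 3.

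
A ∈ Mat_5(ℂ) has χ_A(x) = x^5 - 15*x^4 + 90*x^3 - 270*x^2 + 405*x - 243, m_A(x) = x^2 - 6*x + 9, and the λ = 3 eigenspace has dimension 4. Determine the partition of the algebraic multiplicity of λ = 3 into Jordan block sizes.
Block sizes for λ = 3: [2, 1, 1, 1]

Step 1 — from the characteristic polynomial, algebraic multiplicity of λ = 3 is 5. From dim ker(A − (3)·I) = 4, there are exactly 4 Jordan blocks for λ = 3.
Step 2 — from the minimal polynomial, the factor (x − 3)^2 tells us the largest block for λ = 3 has size 2.
Step 3 — with total size 5, 4 blocks, and largest block 2, the block sizes (in nonincreasing order) are [2, 1, 1, 1].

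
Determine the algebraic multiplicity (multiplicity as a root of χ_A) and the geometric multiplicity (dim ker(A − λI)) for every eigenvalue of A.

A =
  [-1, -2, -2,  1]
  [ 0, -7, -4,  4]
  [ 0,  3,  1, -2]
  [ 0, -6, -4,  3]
λ = -1: alg = 4, geom = 2

Step 1 — factor the characteristic polynomial to read off the algebraic multiplicities:
  χ_A(x) = (x + 1)^4

Step 2 — compute geometric multiplicities via the rank-nullity identity g(λ) = n − rank(A − λI):
  rank(A − (-1)·I) = 2, so dim ker(A − (-1)·I) = n − 2 = 2

Summary:
  λ = -1: algebraic multiplicity = 4, geometric multiplicity = 2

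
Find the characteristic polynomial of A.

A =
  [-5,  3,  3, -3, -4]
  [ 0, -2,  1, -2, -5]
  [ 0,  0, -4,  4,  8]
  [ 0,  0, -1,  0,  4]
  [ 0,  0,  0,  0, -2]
x^5 + 13*x^4 + 64*x^3 + 152*x^2 + 176*x + 80

Expanding det(x·I − A) (e.g. by cofactor expansion or by noting that A is similar to its Jordan form J, which has the same characteristic polynomial as A) gives
  χ_A(x) = x^5 + 13*x^4 + 64*x^3 + 152*x^2 + 176*x + 80
which factors as (x + 2)^4*(x + 5). The eigenvalues (with algebraic multiplicities) are λ = -5 with multiplicity 1, λ = -2 with multiplicity 4.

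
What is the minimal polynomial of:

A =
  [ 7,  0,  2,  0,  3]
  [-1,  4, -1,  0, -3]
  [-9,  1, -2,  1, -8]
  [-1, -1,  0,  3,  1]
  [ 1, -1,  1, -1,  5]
x^5 - 17*x^4 + 115*x^3 - 387*x^2 + 648*x - 432

The characteristic polynomial is χ_A(x) = (x - 4)^2*(x - 3)^3, so the eigenvalues are known. The minimal polynomial is
  m_A(x) = Π_λ (x − λ)^{k_λ}
where k_λ is the size of the *largest* Jordan block for λ (equivalently, the smallest k with (A − λI)^k v = 0 for every generalised eigenvector v of λ).

  λ = 3: largest Jordan block has size 3, contributing (x − 3)^3
  λ = 4: largest Jordan block has size 2, contributing (x − 4)^2

So m_A(x) = (x - 4)^2*(x - 3)^3 = x^5 - 17*x^4 + 115*x^3 - 387*x^2 + 648*x - 432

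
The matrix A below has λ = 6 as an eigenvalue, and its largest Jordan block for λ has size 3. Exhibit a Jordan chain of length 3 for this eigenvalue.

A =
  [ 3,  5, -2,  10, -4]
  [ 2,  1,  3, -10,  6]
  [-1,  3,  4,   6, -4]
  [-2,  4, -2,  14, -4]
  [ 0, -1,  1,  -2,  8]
A Jordan chain for λ = 6 of length 3:
v_1 = (1, 1, -1, 0, 1)ᵀ
v_2 = (-3, 2, -1, -2, 0)ᵀ
v_3 = (1, 0, 0, 0, 0)ᵀ

Let N = A − (6)·I. We want v_3 with N^3 v_3 = 0 but N^2 v_3 ≠ 0; then v_{j-1} := N · v_j for j = 3, …, 2.

Pick v_3 = (1, 0, 0, 0, 0)ᵀ.
Then v_2 = N · v_3 = (-3, 2, -1, -2, 0)ᵀ.
Then v_1 = N · v_2 = (1, 1, -1, 0, 1)ᵀ.

Sanity check: (A − (6)·I) v_1 = (0, 0, 0, 0, 0)ᵀ = 0. ✓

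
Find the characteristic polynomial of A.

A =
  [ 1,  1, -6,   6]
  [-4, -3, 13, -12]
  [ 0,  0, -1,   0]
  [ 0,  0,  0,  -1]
x^4 + 4*x^3 + 6*x^2 + 4*x + 1

Expanding det(x·I − A) (e.g. by cofactor expansion or by noting that A is similar to its Jordan form J, which has the same characteristic polynomial as A) gives
  χ_A(x) = x^4 + 4*x^3 + 6*x^2 + 4*x + 1
which factors as (x + 1)^4. The eigenvalues (with algebraic multiplicities) are λ = -1 with multiplicity 4.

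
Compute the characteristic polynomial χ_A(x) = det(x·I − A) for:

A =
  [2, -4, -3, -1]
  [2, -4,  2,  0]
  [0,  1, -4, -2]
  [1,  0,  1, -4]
x^4 + 10*x^3 + 33*x^2 + 40*x + 16

Expanding det(x·I − A) (e.g. by cofactor expansion or by noting that A is similar to its Jordan form J, which has the same characteristic polynomial as A) gives
  χ_A(x) = x^4 + 10*x^3 + 33*x^2 + 40*x + 16
which factors as (x + 1)^2*(x + 4)^2. The eigenvalues (with algebraic multiplicities) are λ = -4 with multiplicity 2, λ = -1 with multiplicity 2.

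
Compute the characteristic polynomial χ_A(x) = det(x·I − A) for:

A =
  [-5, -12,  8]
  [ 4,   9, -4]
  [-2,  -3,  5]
x^3 - 9*x^2 + 27*x - 27

Expanding det(x·I − A) (e.g. by cofactor expansion or by noting that A is similar to its Jordan form J, which has the same characteristic polynomial as A) gives
  χ_A(x) = x^3 - 9*x^2 + 27*x - 27
which factors as (x - 3)^3. The eigenvalues (with algebraic multiplicities) are λ = 3 with multiplicity 3.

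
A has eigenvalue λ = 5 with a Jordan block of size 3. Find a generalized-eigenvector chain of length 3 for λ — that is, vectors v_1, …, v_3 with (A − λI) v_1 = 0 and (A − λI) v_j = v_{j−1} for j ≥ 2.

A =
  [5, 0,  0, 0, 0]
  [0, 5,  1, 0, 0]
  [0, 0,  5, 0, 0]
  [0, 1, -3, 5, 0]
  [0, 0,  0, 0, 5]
A Jordan chain for λ = 5 of length 3:
v_1 = (0, 0, 0, 1, 0)ᵀ
v_2 = (0, 1, 0, -3, 0)ᵀ
v_3 = (0, 0, 1, 0, 0)ᵀ

Let N = A − (5)·I. We want v_3 with N^3 v_3 = 0 but N^2 v_3 ≠ 0; then v_{j-1} := N · v_j for j = 3, …, 2.

Pick v_3 = (0, 0, 1, 0, 0)ᵀ.
Then v_2 = N · v_3 = (0, 1, 0, -3, 0)ᵀ.
Then v_1 = N · v_2 = (0, 0, 0, 1, 0)ᵀ.

Sanity check: (A − (5)·I) v_1 = (0, 0, 0, 0, 0)ᵀ = 0. ✓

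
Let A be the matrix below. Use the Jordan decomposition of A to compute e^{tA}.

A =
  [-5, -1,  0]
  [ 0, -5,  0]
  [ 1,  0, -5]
e^{tA} =
  [exp(-5*t), -t*exp(-5*t), 0]
  [0, exp(-5*t), 0]
  [t*exp(-5*t), -t^2*exp(-5*t)/2, exp(-5*t)]

Strategy: write A = P · J · P⁻¹ where J is a Jordan canonical form, so e^{tA} = P · e^{tJ} · P⁻¹, and e^{tJ} can be computed block-by-block.

A has Jordan form
J =
  [-5,  1,  0]
  [ 0, -5,  1]
  [ 0,  0, -5]
(up to reordering of blocks).

Per-block formulas:
  For a 3×3 Jordan block J_3(-5): exp(t · J_3(-5)) = e^(-5t)·(I + t·N + (t^2/2)·N^2), where N is the 3×3 nilpotent shift.

After assembling e^{tJ} and conjugating by P, we get:

e^{tA} =
  [exp(-5*t), -t*exp(-5*t), 0]
  [0, exp(-5*t), 0]
  [t*exp(-5*t), -t^2*exp(-5*t)/2, exp(-5*t)]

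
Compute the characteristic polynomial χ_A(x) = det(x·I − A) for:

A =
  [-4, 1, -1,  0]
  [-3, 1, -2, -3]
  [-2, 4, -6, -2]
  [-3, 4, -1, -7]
x^4 + 16*x^3 + 96*x^2 + 256*x + 256

Expanding det(x·I − A) (e.g. by cofactor expansion or by noting that A is similar to its Jordan form J, which has the same characteristic polynomial as A) gives
  χ_A(x) = x^4 + 16*x^3 + 96*x^2 + 256*x + 256
which factors as (x + 4)^4. The eigenvalues (with algebraic multiplicities) are λ = -4 with multiplicity 4.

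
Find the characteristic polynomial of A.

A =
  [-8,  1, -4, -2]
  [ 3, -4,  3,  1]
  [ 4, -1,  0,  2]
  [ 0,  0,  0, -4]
x^4 + 16*x^3 + 96*x^2 + 256*x + 256

Expanding det(x·I − A) (e.g. by cofactor expansion or by noting that A is similar to its Jordan form J, which has the same characteristic polynomial as A) gives
  χ_A(x) = x^4 + 16*x^3 + 96*x^2 + 256*x + 256
which factors as (x + 4)^4. The eigenvalues (with algebraic multiplicities) are λ = -4 with multiplicity 4.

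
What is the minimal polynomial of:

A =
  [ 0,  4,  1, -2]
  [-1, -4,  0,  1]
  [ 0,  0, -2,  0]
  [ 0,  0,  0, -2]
x^3 + 6*x^2 + 12*x + 8

The characteristic polynomial is χ_A(x) = (x + 2)^4, so the eigenvalues are known. The minimal polynomial is
  m_A(x) = Π_λ (x − λ)^{k_λ}
where k_λ is the size of the *largest* Jordan block for λ (equivalently, the smallest k with (A − λI)^k v = 0 for every generalised eigenvector v of λ).

  λ = -2: largest Jordan block has size 3, contributing (x + 2)^3

So m_A(x) = (x + 2)^3 = x^3 + 6*x^2 + 12*x + 8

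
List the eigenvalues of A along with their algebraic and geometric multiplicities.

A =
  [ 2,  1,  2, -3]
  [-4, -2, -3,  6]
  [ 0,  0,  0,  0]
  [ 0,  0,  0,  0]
λ = 0: alg = 4, geom = 2

Step 1 — factor the characteristic polynomial to read off the algebraic multiplicities:
  χ_A(x) = x^4

Step 2 — compute geometric multiplicities via the rank-nullity identity g(λ) = n − rank(A − λI):
  rank(A − (0)·I) = 2, so dim ker(A − (0)·I) = n − 2 = 2

Summary:
  λ = 0: algebraic multiplicity = 4, geometric multiplicity = 2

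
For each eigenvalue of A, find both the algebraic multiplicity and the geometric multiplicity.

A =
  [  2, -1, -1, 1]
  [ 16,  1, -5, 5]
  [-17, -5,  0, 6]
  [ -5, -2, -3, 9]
λ = 0: alg = 2, geom = 1; λ = 6: alg = 2, geom = 1

Step 1 — factor the characteristic polynomial to read off the algebraic multiplicities:
  χ_A(x) = x^2*(x - 6)^2

Step 2 — compute geometric multiplicities via the rank-nullity identity g(λ) = n − rank(A − λI):
  rank(A − (0)·I) = 3, so dim ker(A − (0)·I) = n − 3 = 1
  rank(A − (6)·I) = 3, so dim ker(A − (6)·I) = n − 3 = 1

Summary:
  λ = 0: algebraic multiplicity = 2, geometric multiplicity = 1
  λ = 6: algebraic multiplicity = 2, geometric multiplicity = 1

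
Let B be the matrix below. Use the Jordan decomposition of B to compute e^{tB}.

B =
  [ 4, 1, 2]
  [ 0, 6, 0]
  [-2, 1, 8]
e^{tB} =
  [-2*t*exp(6*t) + exp(6*t), t*exp(6*t), 2*t*exp(6*t)]
  [0, exp(6*t), 0]
  [-2*t*exp(6*t), t*exp(6*t), 2*t*exp(6*t) + exp(6*t)]

Strategy: write B = P · J · P⁻¹ where J is a Jordan canonical form, so e^{tB} = P · e^{tJ} · P⁻¹, and e^{tJ} can be computed block-by-block.

B has Jordan form
J =
  [6, 1, 0]
  [0, 6, 0]
  [0, 0, 6]
(up to reordering of blocks).

Per-block formulas:
  For a 1×1 block at λ = 6: exp(t · [6]) = [e^(6t)].
  For a 2×2 Jordan block J_2(6): exp(t · J_2(6)) = e^(6t)·(I + t·N), where N is the 2×2 nilpotent shift.

After assembling e^{tJ} and conjugating by P, we get:

e^{tB} =
  [-2*t*exp(6*t) + exp(6*t), t*exp(6*t), 2*t*exp(6*t)]
  [0, exp(6*t), 0]
  [-2*t*exp(6*t), t*exp(6*t), 2*t*exp(6*t) + exp(6*t)]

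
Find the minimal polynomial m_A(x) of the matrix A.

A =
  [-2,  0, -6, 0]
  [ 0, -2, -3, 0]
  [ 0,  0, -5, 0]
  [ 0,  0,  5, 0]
x^3 + 7*x^2 + 10*x

The characteristic polynomial is χ_A(x) = x*(x + 2)^2*(x + 5), so the eigenvalues are known. The minimal polynomial is
  m_A(x) = Π_λ (x − λ)^{k_λ}
where k_λ is the size of the *largest* Jordan block for λ (equivalently, the smallest k with (A − λI)^k v = 0 for every generalised eigenvector v of λ).

  λ = -5: largest Jordan block has size 1, contributing (x + 5)
  λ = -2: largest Jordan block has size 1, contributing (x + 2)
  λ = 0: largest Jordan block has size 1, contributing (x − 0)

So m_A(x) = x*(x + 2)*(x + 5) = x^3 + 7*x^2 + 10*x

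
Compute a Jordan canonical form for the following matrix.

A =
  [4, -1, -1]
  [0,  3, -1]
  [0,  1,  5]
J_2(4) ⊕ J_1(4)

The characteristic polynomial is
  det(x·I − A) = x^3 - 12*x^2 + 48*x - 64 = (x - 4)^3

Eigenvalues and multiplicities (the geometric multiplicity of λ is n − rank(A − λI), which equals the number of Jordan blocks for λ):
  λ = 4: algebraic multiplicity = 3, geometric multiplicity = 2

Determining the block sizes for each eigenvalue:
  λ = 4: 2 blocks summing to 3 forces exactly one block of size 2 and the rest size 1 → block sizes [2, 1]

Assembling the blocks gives a Jordan form
J =
  [4, 1, 0]
  [0, 4, 0]
  [0, 0, 4]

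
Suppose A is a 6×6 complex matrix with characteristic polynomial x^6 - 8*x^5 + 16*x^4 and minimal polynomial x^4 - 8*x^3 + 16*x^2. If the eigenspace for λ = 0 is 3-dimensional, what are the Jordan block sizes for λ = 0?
Block sizes for λ = 0: [2, 1, 1]

Step 1 — from the characteristic polynomial, algebraic multiplicity of λ = 0 is 4. From dim ker(A − (0)·I) = 3, there are exactly 3 Jordan blocks for λ = 0.
Step 2 — from the minimal polynomial, the factor (x − 0)^2 tells us the largest block for λ = 0 has size 2.
Step 3 — with total size 4, 3 blocks, and largest block 2, the block sizes (in nonincreasing order) are [2, 1, 1].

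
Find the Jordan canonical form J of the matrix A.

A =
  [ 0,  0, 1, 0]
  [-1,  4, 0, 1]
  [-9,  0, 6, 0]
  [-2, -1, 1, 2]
J_2(3) ⊕ J_2(3)

The characteristic polynomial is
  det(x·I − A) = x^4 - 12*x^3 + 54*x^2 - 108*x + 81 = (x - 3)^4

Eigenvalues and multiplicities (the geometric multiplicity of λ is n − rank(A − λI), which equals the number of Jordan blocks for λ):
  λ = 3: algebraic multiplicity = 4, geometric multiplicity = 2

Determining the block sizes for each eigenvalue:
  λ = 3: with am = 4 and gm = 2, the partition is not yet determined (e.g. several partitions of 4 into 2 parts exist). Let N = A − (3)·I. Computing rank(N^1) = 2, rank(N^2) = 0; the number of blocks of size ≥ j is rank(N^{j−1}) − rank(N^j), giving [2, 2]. So we have 2 block(s) of size 2 → block sizes [2, 2]

Assembling the blocks gives a Jordan form
J =
  [3, 1, 0, 0]
  [0, 3, 0, 0]
  [0, 0, 3, 1]
  [0, 0, 0, 3]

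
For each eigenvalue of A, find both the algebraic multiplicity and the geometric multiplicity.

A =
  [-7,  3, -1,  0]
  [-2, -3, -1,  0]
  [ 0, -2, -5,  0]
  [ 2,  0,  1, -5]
λ = -5: alg = 4, geom = 2

Step 1 — factor the characteristic polynomial to read off the algebraic multiplicities:
  χ_A(x) = (x + 5)^4

Step 2 — compute geometric multiplicities via the rank-nullity identity g(λ) = n − rank(A − λI):
  rank(A − (-5)·I) = 2, so dim ker(A − (-5)·I) = n − 2 = 2

Summary:
  λ = -5: algebraic multiplicity = 4, geometric multiplicity = 2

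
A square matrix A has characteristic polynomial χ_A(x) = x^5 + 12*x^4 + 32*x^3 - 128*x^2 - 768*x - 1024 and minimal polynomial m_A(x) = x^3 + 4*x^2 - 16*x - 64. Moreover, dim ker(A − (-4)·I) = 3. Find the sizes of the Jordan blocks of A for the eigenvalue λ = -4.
Block sizes for λ = -4: [2, 1, 1]

Step 1 — from the characteristic polynomial, algebraic multiplicity of λ = -4 is 4. From dim ker(A − (-4)·I) = 3, there are exactly 3 Jordan blocks for λ = -4.
Step 2 — from the minimal polynomial, the factor (x + 4)^2 tells us the largest block for λ = -4 has size 2.
Step 3 — with total size 4, 3 blocks, and largest block 2, the block sizes (in nonincreasing order) are [2, 1, 1].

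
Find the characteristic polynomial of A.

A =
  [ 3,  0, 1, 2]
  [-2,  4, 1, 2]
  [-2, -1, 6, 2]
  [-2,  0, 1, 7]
x^4 - 20*x^3 + 150*x^2 - 500*x + 625

Expanding det(x·I − A) (e.g. by cofactor expansion or by noting that A is similar to its Jordan form J, which has the same characteristic polynomial as A) gives
  χ_A(x) = x^4 - 20*x^3 + 150*x^2 - 500*x + 625
which factors as (x - 5)^4. The eigenvalues (with algebraic multiplicities) are λ = 5 with multiplicity 4.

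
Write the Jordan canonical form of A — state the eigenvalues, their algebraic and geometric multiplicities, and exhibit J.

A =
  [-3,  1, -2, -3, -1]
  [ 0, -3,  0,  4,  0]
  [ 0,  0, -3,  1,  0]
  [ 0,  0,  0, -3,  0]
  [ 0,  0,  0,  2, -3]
J_2(-3) ⊕ J_2(-3) ⊕ J_1(-3)

The characteristic polynomial is
  det(x·I − A) = x^5 + 15*x^4 + 90*x^3 + 270*x^2 + 405*x + 243 = (x + 3)^5

Eigenvalues and multiplicities (the geometric multiplicity of λ is n − rank(A − λI), which equals the number of Jordan blocks for λ):
  λ = -3: algebraic multiplicity = 5, geometric multiplicity = 3

Determining the block sizes for each eigenvalue:
  λ = -3: with am = 5 and gm = 3, the partition is not yet determined (e.g. several partitions of 5 into 3 parts exist). Let N = A − (-3)·I. Computing rank(N^1) = 2, rank(N^2) = 0; the number of blocks of size ≥ j is rank(N^{j−1}) − rank(N^j), giving [3, 2]. So we have 2 block(s) of size 2, 1 block(s) of size 1 → block sizes [2, 2, 1]

Assembling the blocks gives a Jordan form
J =
  [-3,  1,  0,  0,  0]
  [ 0, -3,  0,  0,  0]
  [ 0,  0, -3,  1,  0]
  [ 0,  0,  0, -3,  0]
  [ 0,  0,  0,  0, -3]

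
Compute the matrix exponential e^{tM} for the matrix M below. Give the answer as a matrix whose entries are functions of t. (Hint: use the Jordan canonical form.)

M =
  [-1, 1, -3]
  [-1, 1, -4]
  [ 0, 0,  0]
e^{tM} =
  [1 - t, t, -t^2/2 - 3*t]
  [-t, t + 1, -t^2/2 - 4*t]
  [0, 0, 1]

Strategy: write M = P · J · P⁻¹ where J is a Jordan canonical form, so e^{tM} = P · e^{tJ} · P⁻¹, and e^{tJ} can be computed block-by-block.

M has Jordan form
J =
  [0, 1, 0]
  [0, 0, 1]
  [0, 0, 0]
(up to reordering of blocks).

Per-block formulas:
  For a 3×3 Jordan block J_3(0): exp(t · J_3(0)) = e^(0t)·(I + t·N + (t^2/2)·N^2), where N is the 3×3 nilpotent shift.

After assembling e^{tJ} and conjugating by P, we get:

e^{tM} =
  [1 - t, t, -t^2/2 - 3*t]
  [-t, t + 1, -t^2/2 - 4*t]
  [0, 0, 1]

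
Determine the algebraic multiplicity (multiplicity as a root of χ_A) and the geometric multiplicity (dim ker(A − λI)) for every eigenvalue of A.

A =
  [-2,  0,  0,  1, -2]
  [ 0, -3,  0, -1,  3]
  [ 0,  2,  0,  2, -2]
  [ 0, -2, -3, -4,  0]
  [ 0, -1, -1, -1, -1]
λ = -2: alg = 5, geom = 2

Step 1 — factor the characteristic polynomial to read off the algebraic multiplicities:
  χ_A(x) = (x + 2)^5

Step 2 — compute geometric multiplicities via the rank-nullity identity g(λ) = n − rank(A − λI):
  rank(A − (-2)·I) = 3, so dim ker(A − (-2)·I) = n − 3 = 2

Summary:
  λ = -2: algebraic multiplicity = 5, geometric multiplicity = 2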